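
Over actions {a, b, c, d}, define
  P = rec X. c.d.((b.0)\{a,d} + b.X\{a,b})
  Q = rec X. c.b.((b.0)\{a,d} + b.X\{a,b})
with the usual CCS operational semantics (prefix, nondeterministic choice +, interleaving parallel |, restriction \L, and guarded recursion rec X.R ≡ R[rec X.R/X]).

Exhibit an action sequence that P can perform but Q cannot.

cd

P's transition system — 7 states:
  p0 = rec X. c.d.((b.0)\{a,d} + b.X\{a,b}) has moves ··c··> p1
  p1 = d.((b.0)\{a,d} + b.(rec X. c.d.((b.0)\{a,d} + b.X\{a,b}))\{a,b}) has moves ··d··> p2
  p2 = (b.0)\{a,d} + b.(rec X. c.d.((b.0)\{a,d} + b.X\{a,b}))\{a,b} has moves ··b··> p3, ··b··> p4
  p3 = (rec X. c.d.((b.0)\{a,d} + b.X\{a,b}))\{a,b} has moves ··c··> p5
  p4 = 0\{a,d} has moves stopped
  p5 = (d.((b.0)\{a,d} + b.(rec X. c.d.((b.0)\{a,d} + b.X\{a,b}))\{a,b}))\{a,b} has moves ··d··> p6
  p6 = ((b.0)\{a,d} + b.(rec X. c.d.((b.0)\{a,d} + b.X\{a,b}))\{a,b})\{a,b} has moves stopped
Q's transition system — 6 states:
  q0 = rec X. c.b.((b.0)\{a,d} + b.X\{a,b}) has moves ··c··> q1
  q1 = b.((b.0)\{a,d} + b.(rec X. c.b.((b.0)\{a,d} + b.X\{a,b}))\{a,b}) has moves ··b··> q2
  q2 = (b.0)\{a,d} + b.(rec X. c.b.((b.0)\{a,d} + b.X\{a,b}))\{a,b} has moves ··b··> q3, ··b··> q4
  q3 = (rec X. c.b.((b.0)\{a,d} + b.X\{a,b}))\{a,b} has moves ··c··> q5
  q4 = 0\{a,d} has moves stopped
  q5 = (b.((b.0)\{a,d} + b.(rec X. c.b.((b.0)\{a,d} + b.X\{a,b}))\{a,b}))\{a,b} has moves stopped
Trace ⟨cd⟩ through P, begin at {p0}:
  [1] c ⇒ {p1}
  [2] d ⇒ {p2}
  — P admits the full trace.
Trace ⟨cd⟩ through Q, begin at {q0}:
  [1] c ⇒ {q1}
  [2] d ⇒ ∅  — Q cannot continue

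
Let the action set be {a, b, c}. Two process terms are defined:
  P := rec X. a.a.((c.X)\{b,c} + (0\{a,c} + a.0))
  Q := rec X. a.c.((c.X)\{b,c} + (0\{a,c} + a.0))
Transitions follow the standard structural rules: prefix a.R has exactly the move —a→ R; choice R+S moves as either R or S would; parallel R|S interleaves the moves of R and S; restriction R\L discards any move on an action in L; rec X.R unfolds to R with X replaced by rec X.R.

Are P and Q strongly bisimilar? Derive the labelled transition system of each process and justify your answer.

not bisimilar

Reachable graph of P (4 states):
  s0 = rec X. a.a.((c.X)\{b,c} + (0\{a,c} + a.0)) | —a→ s1
  s1 = a.((c.(rec X. a.a.((c.X)\{b,c} + (0\{a,c} + a.0))))\{b,c} + (0\{a,c} + a.0)) | —a→ s2
  s2 = (c.(rec X. a.a.((c.X)\{b,c} + (0\{a,c} + a.0))))\{b,c} + (0\{a,c} + a.0) | —a→ s3
  s3 = 0 | ∅
Reachable graph of Q (4 states):
  t0 = rec X. a.c.((c.X)\{b,c} + (0\{a,c} + a.0)) | —a→ t1
  t1 = c.((c.(rec X. a.c.((c.X)\{b,c} + (0\{a,c} + a.0))))\{b,c} + (0\{a,c} + a.0)) | —c→ t2
  t2 = (c.(rec X. a.c.((c.X)\{b,c} + (0\{a,c} + a.0))))\{b,c} + (0\{a,c} + a.0) | —a→ t3
  t3 = 0 | ∅
Coarsest stable partition (strong bisimilarity classes):
  B0 = {s0}
  B1 = {s1}
  B2 = {s2, t2}
  B3 = {s3, t3}
  B4 = {t0}
  B5 = {t1}
s0 ∈ B0, t0 ∈ B4 → different blocks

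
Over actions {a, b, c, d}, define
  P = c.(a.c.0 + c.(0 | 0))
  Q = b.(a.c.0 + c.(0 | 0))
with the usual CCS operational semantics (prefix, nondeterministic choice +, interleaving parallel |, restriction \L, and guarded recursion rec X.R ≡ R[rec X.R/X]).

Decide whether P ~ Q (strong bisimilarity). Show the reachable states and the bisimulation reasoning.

P ≁ Q

P's transition system — 5 states:
  p0 = c.(a.c.0 + c.(0 | 0)) | ··c··> p1
  p1 = a.c.0 + c.(0 | 0) | ··a··> p2, ··c··> p3
  p2 = c.0 | ··c··> p4
  p3 = 0 | 0 | stopped
  p4 = 0 | stopped
Q's transition system — 5 states:
  q0 = b.(a.c.0 + c.(0 | 0)) | ··b··> q1
  q1 = a.c.0 + c.(0 | 0) | ··a··> q2, ··c··> q3
  q2 = c.0 | ··c··> q4
  q3 = 0 | 0 | stopped
  q4 = 0 | stopped
Partition-refinement fixed point:
  B0 = {p0}
  B1 = {p1, q1}
  B2 = {p3, p4, q3, q4}
  B3 = {p2, q2}
  B4 = {q0}
p0 ∈ B0, q0 ∈ B4 → different blocks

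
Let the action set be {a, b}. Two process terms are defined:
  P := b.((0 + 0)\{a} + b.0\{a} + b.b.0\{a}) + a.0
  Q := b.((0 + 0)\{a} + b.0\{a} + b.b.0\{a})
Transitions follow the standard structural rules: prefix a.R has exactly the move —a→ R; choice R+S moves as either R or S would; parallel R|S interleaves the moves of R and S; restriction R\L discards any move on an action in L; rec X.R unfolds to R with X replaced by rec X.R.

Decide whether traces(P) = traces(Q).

P's transition system — 5 states:
  u0 = b.((0 + 0)\{a} + b.0\{a} + b.b.0\{a}) + a.0 | =a=> u1, =b=> u2
  u1 = 0 | (no moves)
  u2 = (0 + 0)\{a} + b.0\{a} + b.b.0\{a} | =b=> u3, =b=> u4
  u3 = 0\{a} | (no moves)
  u4 = b.0\{a} | =b=> u3
Q's transition system — 4 states:
  v0 = b.((0 + 0)\{a} + b.0\{a} + b.b.0\{a}) | =b=> v1
  v1 = (0 + 0)\{a} + b.0\{a} + b.b.0\{a} | =b=> v2, =b=> v3
  v2 = 0\{a} | (no moves)
  v3 = b.0\{a} | =b=> v2
Run σ = ⟨a⟩ on P: start {u0}
  step 1 (a): {u1}
  ✓ P
Run σ = ⟨a⟩ on Q: start {v0}
  step 1 (a): ∅ (Q stuck)

traces(P) ≠ traces(Q) — witness ⟨a⟩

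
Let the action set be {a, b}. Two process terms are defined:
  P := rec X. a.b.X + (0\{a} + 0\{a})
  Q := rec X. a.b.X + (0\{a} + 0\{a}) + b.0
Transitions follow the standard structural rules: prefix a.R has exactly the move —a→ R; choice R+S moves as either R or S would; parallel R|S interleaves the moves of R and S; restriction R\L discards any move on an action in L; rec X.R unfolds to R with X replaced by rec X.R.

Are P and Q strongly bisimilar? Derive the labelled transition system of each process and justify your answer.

not bisimilar

LTS(P): 2 reachable states
  u0 = rec X. a.b.X + (0\{a} + 0\{a}) :: -a-> u1
  u1 = b.(rec X. a.b.X + (0\{a} + 0\{a})) :: -b-> u0
LTS(Q): 3 reachable states
  v0 = rec X. a.b.X + (0\{a} + 0\{a}) + b.0 :: -a-> v1, -b-> v2
  v1 = b.(rec X. a.b.X + (0\{a} + 0\{a}) + b.0) :: -b-> v0
  v2 = 0 :: ∅
Coarsest stable partition (strong bisimilarity classes):
  B0 = {u0}
  B1 = {u1}
  B2 = {v0}
  B3 = {v1}
  B4 = {v2}
u0 ∈ B0, v0 ∈ B2 → different blocks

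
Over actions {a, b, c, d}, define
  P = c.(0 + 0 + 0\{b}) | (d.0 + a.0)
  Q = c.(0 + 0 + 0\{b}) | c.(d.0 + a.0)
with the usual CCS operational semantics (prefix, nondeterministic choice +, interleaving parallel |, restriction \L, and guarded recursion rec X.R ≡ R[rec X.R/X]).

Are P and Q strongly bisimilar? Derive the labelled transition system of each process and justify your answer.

P ≁ Q

LTS(P): 4 reachable states
  u0 = c.(0 + 0 + 0\{b}) | (d.0 + a.0) ⊢ -a-> u1, -c-> u2, -d-> u1
  u1 = c.(0 + 0 + 0\{b}) | 0 ⊢ -c-> u3
  u2 = (0 + 0 + 0\{b}) | (d.0 + a.0) ⊢ -a-> u3, -d-> u3
  u3 = (0 + 0 + 0\{b}) | 0 ⊢ deadlocked
LTS(Q): 6 reachable states
  v0 = c.(0 + 0 + 0\{b}) | c.(d.0 + a.0) ⊢ -c-> v1, -c-> v2
  v1 = (0 + 0 + 0\{b}) | c.(d.0 + a.0) ⊢ -c-> v3
  v2 = c.(0 + 0 + 0\{b}) | (d.0 + a.0) ⊢ -a-> v4, -c-> v3, -d-> v4
  v3 = (0 + 0 + 0\{b}) | (d.0 + a.0) ⊢ -a-> v5, -d-> v5
  v4 = c.(0 + 0 + 0\{b}) | 0 ⊢ -c-> v5
  v5 = (0 + 0 + 0\{b}) | 0 ⊢ deadlocked
Coarsest stable partition (strong bisimilarity classes):
  B0 = {u0, v2}
  B1 = {u2, v3}
  B2 = {u3, v5}
  B3 = {u1, v4}
  B4 = {v0}
  B5 = {v1}
u0 ∈ B0, v0 ∈ B4 → different blocks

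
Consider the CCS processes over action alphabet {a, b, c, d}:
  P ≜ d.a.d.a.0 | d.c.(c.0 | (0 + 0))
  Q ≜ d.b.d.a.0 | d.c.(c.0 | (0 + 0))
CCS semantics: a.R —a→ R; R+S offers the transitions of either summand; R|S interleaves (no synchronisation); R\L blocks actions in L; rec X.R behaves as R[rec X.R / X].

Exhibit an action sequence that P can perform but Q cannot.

P's transition system — 20 states:
  s0 = d.a.d.a.0 | d.c.(c.0 | (0 + 0)) ⊢ -d-> s1, -d-> s2
  s1 = a.d.a.0 | d.c.(c.0 | (0 + 0)) ⊢ -a-> s3, -d-> s4
  s2 = d.a.d.a.0 | c.(c.0 | (0 + 0)) ⊢ -c-> s5, -d-> s4
  s3 = d.a.0 | d.c.(c.0 | (0 + 0)) ⊢ -d-> s6, -d-> s7
  s4 = a.d.a.0 | c.(c.0 | (0 + 0)) ⊢ -a-> s7, -c-> s8
  s5 = d.a.d.a.0 | (c.0 | (0 + 0)) ⊢ -c-> s9, -d-> s8
  s6 = a.0 | d.c.(c.0 | (0 + 0)) ⊢ -a-> s10, -d-> s11
  s7 = d.a.0 | c.(c.0 | (0 + 0)) ⊢ -c-> s12, -d-> s11
  s8 = a.d.a.0 | (c.0 | (0 + 0)) ⊢ -a-> s12, -c-> s13
  s9 = d.a.d.a.0 | (0 | (0 + 0)) ⊢ -d-> s13
  s10 = 0 | d.c.(c.0 | (0 + 0)) ⊢ -d-> s14
  s11 = a.0 | c.(c.0 | (0 + 0)) ⊢ -a-> s14, -c-> s15
  s12 = d.a.0 | (c.0 | (0 + 0)) ⊢ -c-> s16, -d-> s15
  s13 = a.d.a.0 | (0 | (0 + 0)) ⊢ -a-> s16
  s14 = 0 | c.(c.0 | (0 + 0)) ⊢ -c-> s17
  s15 = a.0 | (c.0 | (0 + 0)) ⊢ -a-> s17, -c-> s18
  s16 = d.a.0 | (0 | (0 + 0)) ⊢ -d-> s18
  s17 = 0 | (c.0 | (0 + 0)) ⊢ -c-> s19
  s18 = a.0 | (0 | (0 + 0)) ⊢ -a-> s19
  s19 = 0 | (0 | (0 + 0)) ⊢ stopped
Q's transition system — 20 states:
  t0 = d.b.d.a.0 | d.c.(c.0 | (0 + 0)) ⊢ -d-> t1, -d-> t2
  t1 = b.d.a.0 | d.c.(c.0 | (0 + 0)) ⊢ -b-> t3, -d-> t4
  t2 = d.b.d.a.0 | c.(c.0 | (0 + 0)) ⊢ -c-> t5, -d-> t4
  t3 = d.a.0 | d.c.(c.0 | (0 + 0)) ⊢ -d-> t6, -d-> t7
  t4 = b.d.a.0 | c.(c.0 | (0 + 0)) ⊢ -b-> t7, -c-> t8
  t5 = d.b.d.a.0 | (c.0 | (0 + 0)) ⊢ -c-> t9, -d-> t8
  t6 = a.0 | d.c.(c.0 | (0 + 0)) ⊢ -a-> t10, -d-> t11
  t7 = d.a.0 | c.(c.0 | (0 + 0)) ⊢ -c-> t12, -d-> t11
  t8 = b.d.a.0 | (c.0 | (0 + 0)) ⊢ -b-> t12, -c-> t13
  t9 = d.b.d.a.0 | (0 | (0 + 0)) ⊢ -d-> t13
  t10 = 0 | d.c.(c.0 | (0 + 0)) ⊢ -d-> t14
  t11 = a.0 | c.(c.0 | (0 + 0)) ⊢ -a-> t14, -c-> t15
  t12 = d.a.0 | (c.0 | (0 + 0)) ⊢ -c-> t16, -d-> t15
  t13 = b.d.a.0 | (0 | (0 + 0)) ⊢ -b-> t16
  t14 = 0 | c.(c.0 | (0 + 0)) ⊢ -c-> t17
  t15 = a.0 | (c.0 | (0 + 0)) ⊢ -a-> t17, -c-> t18
  t16 = d.a.0 | (0 | (0 + 0)) ⊢ -d-> t18
  t17 = 0 | (c.0 | (0 + 0)) ⊢ -c-> t19
  t18 = a.0 | (0 | (0 + 0)) ⊢ -a-> t19
  t19 = 0 | (0 | (0 + 0)) ⊢ stopped
Executing da from P (initial set {s0}):
  [1] d ⇒ {s1, s2}
  [2] a ⇒ {s3}
  ✓ P
Executing da from Q (initial set {t0}):
  [1] d ⇒ {t1, t2}
  [2] a ⇒ no successor for Q

da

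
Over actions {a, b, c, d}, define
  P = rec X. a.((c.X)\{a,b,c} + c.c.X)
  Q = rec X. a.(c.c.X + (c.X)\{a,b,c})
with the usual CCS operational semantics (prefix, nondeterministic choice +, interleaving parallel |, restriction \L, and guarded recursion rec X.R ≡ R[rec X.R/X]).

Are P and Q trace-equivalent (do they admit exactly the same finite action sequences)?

traces(P) = traces(Q)

P's transition system — 3 states:
  s0 = rec X. a.((c.X)\{a,b,c} + c.c.X) → --a--▸ s1
  s1 = (c.(rec X. a.((c.X)\{a,b,c} + c.c.X)))\{a,b,c} + c.c.(rec X. a.((c.X)\{a,b,c} + c.c.X)) → --c--▸ s2
  s2 = c.(rec X. a.((c.X)\{a,b,c} + c.c.X)) → --c--▸ s0
Q's transition system — 3 states:
  t0 = rec X. a.(c.c.X + (c.X)\{a,b,c}) → --a--▸ t1
  t1 = c.c.(rec X. a.(c.c.X + (c.X)\{a,b,c})) + (c.(rec X. a.(c.c.X + (c.X)\{a,b,c})))\{a,b,c} → --c--▸ t2
  t2 = c.(rec X. a.(c.c.X + (c.X)\{a,b,c})) → --c--▸ t0
Bisimilarity quotient blocks:
  B0 = {s0, t0}
  B1 = {s1, t1}
  B2 = {s2, t2}
s0 ∈ B0, t0 ∈ B0 → same block
Bisimilar ⇒ trace-equivalent.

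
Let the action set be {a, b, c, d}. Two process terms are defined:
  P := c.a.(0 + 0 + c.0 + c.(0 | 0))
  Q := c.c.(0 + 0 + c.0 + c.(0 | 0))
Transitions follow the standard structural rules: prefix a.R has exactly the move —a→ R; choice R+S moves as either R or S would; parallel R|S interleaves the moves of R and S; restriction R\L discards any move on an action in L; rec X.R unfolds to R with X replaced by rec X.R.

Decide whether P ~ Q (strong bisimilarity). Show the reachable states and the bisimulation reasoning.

NO

Reachable graph of P (5 states):
  u0 = c.a.(0 + 0 + c.0 + c.(0 | 0)) | -c-> u1
  u1 = a.(0 + 0 + c.0 + c.(0 | 0)) | -a-> u2
  u2 = 0 + 0 + c.0 + c.(0 | 0) | -c-> u3, -c-> u4
  u3 = 0 | ·
  u4 = 0 | 0 | ·
Reachable graph of Q (5 states):
  v0 = c.c.(0 + 0 + c.0 + c.(0 | 0)) | -c-> v1
  v1 = c.(0 + 0 + c.0 + c.(0 | 0)) | -c-> v2
  v2 = 0 + 0 + c.0 + c.(0 | 0) | -c-> v3, -c-> v4
  v3 = 0 | ·
  v4 = 0 | 0 | ·
Coarsest stable partition (strong bisimilarity classes):
  B0 = {u0}
  B1 = {u1}
  B2 = {u2, v2}
  B3 = {u3, u4, v3, v4}
  B4 = {v0}
  B5 = {v1}
u0 ∈ B0, v0 ∈ B4 → different blocks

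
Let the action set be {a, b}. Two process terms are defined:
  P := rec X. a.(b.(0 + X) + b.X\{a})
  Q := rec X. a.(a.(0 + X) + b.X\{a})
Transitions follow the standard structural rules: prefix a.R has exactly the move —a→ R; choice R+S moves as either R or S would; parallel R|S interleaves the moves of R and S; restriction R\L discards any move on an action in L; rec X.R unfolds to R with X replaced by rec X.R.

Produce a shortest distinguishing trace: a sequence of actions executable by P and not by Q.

LTS(P): 4 reachable states
  p0 = rec X. a.(b.(0 + X) + b.X\{a}) | ··a··> p1
  p1 = b.(0 + (rec X. a.(b.(0 + X) + b.X\{a}))) + b.(rec X. a.(b.(0 + X) + b.X\{a}))\{a} | ··b··> p2, ··b··> p3
  p2 = (rec X. a.(b.(0 + X) + b.X\{a}))\{a} | ·
  p3 = 0 + (rec X. a.(b.(0 + X) + b.X\{a})) | ··a··> p1
LTS(Q): 4 reachable states
  q0 = rec X. a.(a.(0 + X) + b.X\{a}) | ··a··> q1
  q1 = a.(0 + (rec X. a.(a.(0 + X) + b.X\{a}))) + b.(rec X. a.(a.(0 + X) + b.X\{a}))\{a} | ··a··> q2, ··b··> q3
  q2 = 0 + (rec X. a.(a.(0 + X) + b.X\{a})) | ··a··> q1
  q3 = (rec X. a.(a.(0 + X) + b.X\{a}))\{a} | ·
Executing aba from P (initial set {p0}):
  step 1 (a): {p1}
  step 2 (b): {p2, p3}
  step 3 (a): {p1}
  ✓ P
Executing aba from Q (initial set {q0}):
  step 1 (a): {q1}
  step 2 (b): {q3}
  step 3 (a): no successor for Q

aba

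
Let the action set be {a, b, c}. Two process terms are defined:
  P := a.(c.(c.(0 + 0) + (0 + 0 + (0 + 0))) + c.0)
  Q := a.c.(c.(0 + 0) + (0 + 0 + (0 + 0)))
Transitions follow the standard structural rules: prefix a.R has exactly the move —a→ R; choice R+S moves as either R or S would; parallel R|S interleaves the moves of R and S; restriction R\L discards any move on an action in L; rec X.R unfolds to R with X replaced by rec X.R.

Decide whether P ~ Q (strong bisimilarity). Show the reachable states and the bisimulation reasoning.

not bisimilar

P's transition system — 5 states:
  m0 = a.(c.(c.(0 + 0) + (0 + 0 + (0 + 0))) + c.0) → ··a··> m1
  m1 = c.(c.(0 + 0) + (0 + 0 + (0 + 0))) + c.0 → ··c··> m2, ··c··> m3
  m2 = 0 → ·
  m3 = c.(0 + 0) + (0 + 0 + (0 + 0)) → ··c··> m4
  m4 = 0 + 0 → ·
Q's transition system — 4 states:
  n0 = a.c.(c.(0 + 0) + (0 + 0 + (0 + 0))) → ··a··> n1
  n1 = c.(c.(0 + 0) + (0 + 0 + (0 + 0))) → ··c··> n2
  n2 = c.(0 + 0) + (0 + 0 + (0 + 0)) → ··c··> n3
  n3 = 0 + 0 → ·
Partition-refinement fixed point:
  B0 = {m0}
  B1 = {m1}
  B2 = {m3, n2}
  B3 = {m2, m4, n3}
  B4 = {n0}
  B5 = {n1}
m0 ∈ B0, n0 ∈ B4 → different blocks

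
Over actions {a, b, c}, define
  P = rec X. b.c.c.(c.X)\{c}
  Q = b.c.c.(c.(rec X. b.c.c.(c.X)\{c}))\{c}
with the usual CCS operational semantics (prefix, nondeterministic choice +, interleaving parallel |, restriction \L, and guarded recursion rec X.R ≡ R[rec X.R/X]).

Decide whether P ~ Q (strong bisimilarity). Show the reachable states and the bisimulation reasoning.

YES

Reachable graph of P (4 states):
  u0 = rec X. b.c.c.(c.X)\{c} | ··b··> u1
  u1 = c.c.(c.(rec X. b.c.c.(c.X)\{c}))\{c} | ··c··> u2
  u2 = c.(c.(rec X. b.c.c.(c.X)\{c}))\{c} | ··c··> u3
  u3 = (c.(rec X. b.c.c.(c.X)\{c}))\{c} | ∅
Reachable graph of Q (4 states):
  v0 = b.c.c.(c.(rec X. b.c.c.(c.X)\{c}))\{c} | ··b··> v1
  v1 = c.c.(c.(rec X. b.c.c.(c.X)\{c}))\{c} | ··c··> v2
  v2 = c.(c.(rec X. b.c.c.(c.X)\{c}))\{c} | ··c··> v3
  v3 = (c.(rec X. b.c.c.(c.X)\{c}))\{c} | ∅
Partition-refinement fixed point:
  B0 = {u0, v0}
  B1 = {u1, v1}
  B2 = {u2, v2}
  B3 = {u3, v3}
u0 ∈ B0, v0 ∈ B0 → same block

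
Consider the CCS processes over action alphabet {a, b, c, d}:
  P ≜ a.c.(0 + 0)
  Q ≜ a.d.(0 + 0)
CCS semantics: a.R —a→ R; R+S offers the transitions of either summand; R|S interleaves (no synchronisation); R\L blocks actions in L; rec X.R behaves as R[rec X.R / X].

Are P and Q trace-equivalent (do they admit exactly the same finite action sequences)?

LTS(P): 3 reachable states
  u0 = a.c.(0 + 0) :: ··a··> u1
  u1 = c.(0 + 0) :: ··c··> u2
  u2 = 0 + 0 :: ∅
LTS(Q): 3 reachable states
  v0 = a.d.(0 + 0) :: ··a··> v1
  v1 = d.(0 + 0) :: ··d··> v2
  v2 = 0 + 0 :: ∅
Executing ac from P (initial set {u0}):
  step 1 (a): {u1}
  step 2 (c): {u2}
  — P admits the full trace.
Executing ac from Q (initial set {v0}):
  step 1 (a): {v1}
  step 2 (c): no successor for Q

NO — witness ⟨ac⟩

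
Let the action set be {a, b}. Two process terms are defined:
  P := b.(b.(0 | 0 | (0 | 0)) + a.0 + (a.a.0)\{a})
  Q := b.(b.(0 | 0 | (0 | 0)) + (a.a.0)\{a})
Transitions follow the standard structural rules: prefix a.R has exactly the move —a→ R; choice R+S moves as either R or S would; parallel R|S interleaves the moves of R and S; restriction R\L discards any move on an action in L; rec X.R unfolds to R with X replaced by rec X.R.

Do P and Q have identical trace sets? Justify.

traces(P) ≠ traces(Q) — witness ⟨ba⟩

P's transition system — 4 states:
  s0 = b.(b.(0 | 0 | (0 | 0)) + a.0 + (a.a.0)\{a}) ⊢ —b→ s1
  s1 = b.(0 | 0 | (0 | 0)) + a.0 + (a.a.0)\{a} ⊢ —a→ s2, —b→ s3
  s2 = 0 ⊢ ·
  s3 = 0 | 0 | (0 | 0) ⊢ ·
Q's transition system — 3 states:
  t0 = b.(b.(0 | 0 | (0 | 0)) + (a.a.0)\{a}) ⊢ —b→ t1
  t1 = b.(0 | 0 | (0 | 0)) + (a.a.0)\{a} ⊢ —b→ t2
  t2 = 0 | 0 | (0 | 0) ⊢ ·
Executing ba from P (initial set {s0}):
  [1] b ⇒ {s1}
  [2] a ⇒ {s2}
  ✓ P
Executing ba from Q (initial set {t0}):
  [1] b ⇒ {t1}
  [2] a ⇒ ∅  — Q cannot continue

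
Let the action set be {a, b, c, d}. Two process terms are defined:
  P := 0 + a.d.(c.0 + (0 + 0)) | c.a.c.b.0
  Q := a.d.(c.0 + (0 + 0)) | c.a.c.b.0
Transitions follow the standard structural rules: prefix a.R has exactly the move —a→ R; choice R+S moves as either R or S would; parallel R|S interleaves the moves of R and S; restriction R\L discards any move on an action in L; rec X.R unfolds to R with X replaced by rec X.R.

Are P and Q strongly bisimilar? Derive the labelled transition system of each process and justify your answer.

P's transition system — 20 states:
  m0 = 0 + a.d.(c.0 + (0 + 0)) | c.a.c.b.0 | -a-> m1, -c-> m2
  m1 = d.(c.0 + (0 + 0)) | c.a.c.b.0 | -c-> m3, -d-> m4
  m2 = a.d.(c.0 + (0 + 0)) | a.c.b.0 | -a-> m3, -a-> m5
  m3 = d.(c.0 + (0 + 0)) | a.c.b.0 | -a-> m6, -d-> m7
  m4 = (c.0 + (0 + 0)) | c.a.c.b.0 | -c-> m7, -c-> m8
  m5 = a.d.(c.0 + (0 + 0)) | c.b.0 | -a-> m6, -c-> m9
  m6 = d.(c.0 + (0 + 0)) | c.b.0 | -c-> m10, -d-> m11
  m7 = (c.0 + (0 + 0)) | a.c.b.0 | -a-> m11, -c-> m12
  m8 = 0 | c.a.c.b.0 | -c-> m12
  m9 = a.d.(c.0 + (0 + 0)) | b.0 | -a-> m10, -b-> m13
  m10 = d.(c.0 + (0 + 0)) | b.0 | -b-> m14, -d-> m15
  m11 = (c.0 + (0 + 0)) | c.b.0 | -c-> m15, -c-> m16
  m12 = 0 | a.c.b.0 | -a-> m16
  m13 = a.d.(c.0 + (0 + 0)) | 0 | -a-> m14
  m14 = d.(c.0 + (0 + 0)) | 0 | -d-> m17
  m15 = (c.0 + (0 + 0)) | b.0 | -b-> m17, -c-> m18
  m16 = 0 | c.b.0 | -c-> m18
  m17 = (c.0 + (0 + 0)) | 0 | -c-> m19
  m18 = 0 | b.0 | -b-> m19
  m19 = 0 | 0 | deadlocked
Q's transition system — 20 states:
  n0 = a.d.(c.0 + (0 + 0)) | c.a.c.b.0 | -a-> n1, -c-> n2
  n1 = d.(c.0 + (0 + 0)) | c.a.c.b.0 | -c-> n3, -d-> n4
  n2 = a.d.(c.0 + (0 + 0)) | a.c.b.0 | -a-> n3, -a-> n5
  n3 = d.(c.0 + (0 + 0)) | a.c.b.0 | -a-> n6, -d-> n7
  n4 = (c.0 + (0 + 0)) | c.a.c.b.0 | -c-> n7, -c-> n8
  n5 = a.d.(c.0 + (0 + 0)) | c.b.0 | -a-> n6, -c-> n9
  n6 = d.(c.0 + (0 + 0)) | c.b.0 | -c-> n10, -d-> n11
  n7 = (c.0 + (0 + 0)) | a.c.b.0 | -a-> n11, -c-> n12
  n8 = 0 | c.a.c.b.0 | -c-> n12
  n9 = a.d.(c.0 + (0 + 0)) | b.0 | -a-> n10, -b-> n13
  n10 = d.(c.0 + (0 + 0)) | b.0 | -b-> n14, -d-> n15
  n11 = (c.0 + (0 + 0)) | c.b.0 | -c-> n15, -c-> n16
  n12 = 0 | a.c.b.0 | -a-> n16
  n13 = a.d.(c.0 + (0 + 0)) | 0 | -a-> n14
  n14 = d.(c.0 + (0 + 0)) | 0 | -d-> n17
  n15 = (c.0 + (0 + 0)) | b.0 | -b-> n17, -c-> n18
  n16 = 0 | c.b.0 | -c-> n18
  n17 = (c.0 + (0 + 0)) | 0 | -c-> n19
  n18 = 0 | b.0 | -b-> n19
  n19 = 0 | 0 | deadlocked
Coarsest stable partition (strong bisimilarity classes):
  B0 = {m0, n0}
  B1 = {m2, n2}
  B2 = {m5, n5}
  B3 = {m9, n9}
  B4 = {m10, n10}
  B5 = {m14, n14}
  B6 = {m17, n17}
  B7 = {m19, n19}
  B8 = {m15, n15}
  B9 = {m18, n18}
  B10 = {m13, n13}
  B11 = {m6, n6}
  B12 = {m11, n11}
  B13 = {m16, n16}
  B14 = {m3, n3}
  B15 = {m7, n7}
  B16 = {m12, n12}
  B17 = {m1, n1}
  B18 = {m4, n4}
  B19 = {m8, n8}
m0 ∈ B0, n0 ∈ B0 → same block

YES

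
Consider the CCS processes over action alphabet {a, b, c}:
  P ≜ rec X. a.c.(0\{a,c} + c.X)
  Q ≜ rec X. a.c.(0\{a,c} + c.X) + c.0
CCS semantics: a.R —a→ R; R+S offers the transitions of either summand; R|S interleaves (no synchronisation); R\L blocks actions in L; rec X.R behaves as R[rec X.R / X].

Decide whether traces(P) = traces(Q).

Reachable graph of P (3 states):
  p0 = rec X. a.c.(0\{a,c} + c.X) | —a→ p1
  p1 = c.(0\{a,c} + c.(rec X. a.c.(0\{a,c} + c.X))) | —c→ p2
  p2 = 0\{a,c} + c.(rec X. a.c.(0\{a,c} + c.X)) | —c→ p0
Reachable graph of Q (4 states):
  q0 = rec X. a.c.(0\{a,c} + c.X) + c.0 | —a→ q1, —c→ q2
  q1 = c.(0\{a,c} + c.(rec X. a.c.(0\{a,c} + c.X) + c.0)) | —c→ q3
  q2 = 0 | ∅
  q3 = 0\{a,c} + c.(rec X. a.c.(0\{a,c} + c.X) + c.0) | —c→ q0
Executing c from Q (initial set {q0}):
  [1] c ⇒ {q2}
  — Q admits the full trace.
Executing c from P (initial set {p0}):
  [1] c ⇒ ∅ (P stuck)

NO — witness ⟨c⟩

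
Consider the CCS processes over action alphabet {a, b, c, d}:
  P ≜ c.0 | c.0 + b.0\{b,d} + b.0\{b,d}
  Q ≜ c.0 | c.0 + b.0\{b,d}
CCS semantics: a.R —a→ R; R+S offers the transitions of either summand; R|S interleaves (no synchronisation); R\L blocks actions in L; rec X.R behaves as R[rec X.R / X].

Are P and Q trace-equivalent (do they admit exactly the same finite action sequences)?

LTS(P): 5 reachable states
  s0 = c.0 | c.0 + b.0\{b,d} + b.0\{b,d} | —b→ s1, —c→ s2, —c→ s3
  s1 = 0\{b,d} | deadlocked
  s2 = 0 | c.0 | —c→ s4
  s3 = c.0 | 0 | —c→ s4
  s4 = 0 | 0 | deadlocked
LTS(Q): 5 reachable states
  t0 = c.0 | c.0 + b.0\{b,d} | —b→ t1, —c→ t2, —c→ t3
  t1 = 0\{b,d} | deadlocked
  t2 = 0 | c.0 | —c→ t4
  t3 = c.0 | 0 | —c→ t4
  t4 = 0 | 0 | deadlocked
Partition-refinement fixed point:
  B0 = {s0, t0}
  B1 = {s2, s3, t2, t3}
  B2 = {s1, s4, t1, t4}
s0 ∈ B0, t0 ∈ B0 → same block
Bisimilar ⇒ trace-equivalent.

traces(P) = traces(Q)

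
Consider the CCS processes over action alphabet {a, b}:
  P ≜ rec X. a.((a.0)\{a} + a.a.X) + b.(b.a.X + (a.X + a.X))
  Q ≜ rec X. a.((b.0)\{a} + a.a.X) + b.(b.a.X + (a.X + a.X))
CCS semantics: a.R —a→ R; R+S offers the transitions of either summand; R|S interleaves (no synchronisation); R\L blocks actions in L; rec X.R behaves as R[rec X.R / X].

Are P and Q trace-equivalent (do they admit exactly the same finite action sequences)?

traces(P) ≠ traces(Q) — witness ⟨ab⟩

P's transition system — 4 states:
  m0 = rec X. a.((a.0)\{a} + a.a.X) + b.(b.a.X + (a.X + a.X)) has moves —a→ m1, —b→ m2
  m1 = (a.0)\{a} + a.a.(rec X. a.((a.0)\{a} + a.a.X) + b.(b.a.X + (a.X + a.X))) has moves —a→ m3
  m2 = b.a.(rec X. a.((a.0)\{a} + a.a.X) + b.(b.a.X + (a.X + a.X))) + (a.(rec X. a.((a.0)\{a} + a.a.X) + b.(b.a.X + (a.X + a.X))) + a.(rec X. a.((a.0)\{a} + a.a.X) + b.(b.a.X + (a.X + a.X)))) has moves —a→ m0, —b→ m3
  m3 = a.(rec X. a.((a.0)\{a} + a.a.X) + b.(b.a.X + (a.X + a.X))) has moves —a→ m0
Q's transition system — 5 states:
  n0 = rec X. a.((b.0)\{a} + a.a.X) + b.(b.a.X + (a.X + a.X)) has moves —a→ n1, —b→ n2
  n1 = (b.0)\{a} + a.a.(rec X. a.((b.0)\{a} + a.a.X) + b.(b.a.X + (a.X + a.X))) has moves —a→ n3, —b→ n4
  n2 = b.a.(rec X. a.((b.0)\{a} + a.a.X) + b.(b.a.X + (a.X + a.X))) + (a.(rec X. a.((b.0)\{a} + a.a.X) + b.(b.a.X + (a.X + a.X))) + a.(rec X. a.((b.0)\{a} + a.a.X) + b.(b.a.X + (a.X + a.X)))) has moves —a→ n0, —b→ n3
  n3 = a.(rec X. a.((b.0)\{a} + a.a.X) + b.(b.a.X + (a.X + a.X))) has moves —a→ n0
  n4 = 0\{a} has moves deadlocked
Run σ = ⟨ab⟩ on Q: start {n0}
  step 1 (a): {n1}
  step 2 (b): {n4}
  Q completes σ.
Run σ = ⟨ab⟩ on P: start {m0}
  step 1 (a): {m1}
  step 2 (b): ∅ (P stuck)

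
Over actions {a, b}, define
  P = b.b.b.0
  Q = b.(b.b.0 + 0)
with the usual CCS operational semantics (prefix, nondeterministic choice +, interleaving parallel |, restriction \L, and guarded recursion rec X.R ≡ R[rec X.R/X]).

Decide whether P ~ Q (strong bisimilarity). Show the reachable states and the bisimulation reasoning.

LTS(P): 4 reachable states
  m0 = b.b.b.0 :: ··b··> m1
  m1 = b.b.0 :: ··b··> m2
  m2 = b.0 :: ··b··> m3
  m3 = 0 :: ∅
LTS(Q): 4 reachable states
  n0 = b.(b.b.0 + 0) :: ··b··> n1
  n1 = b.b.0 + 0 :: ··b··> n2
  n2 = b.0 :: ··b··> n3
  n3 = 0 :: ∅
Partition-refinement fixed point:
  B0 = {m0, n0}
  B1 = {m1, n1}
  B2 = {m2, n2}
  B3 = {m3, n3}
m0 ∈ B0, n0 ∈ B0 → same block

P ~ Q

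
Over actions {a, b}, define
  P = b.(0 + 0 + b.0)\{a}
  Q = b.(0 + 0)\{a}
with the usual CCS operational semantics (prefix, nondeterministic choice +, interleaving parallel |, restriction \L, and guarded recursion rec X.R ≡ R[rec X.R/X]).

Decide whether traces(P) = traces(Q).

Reachable graph of P (3 states):
  p0 = b.(0 + 0 + b.0)\{a} | --b--▸ p1
  p1 = (0 + 0 + b.0)\{a} | --b--▸ p2
  p2 = 0\{a} | ∅
Reachable graph of Q (2 states):
  q0 = b.(0 + 0)\{a} | --b--▸ q1
  q1 = (0 + 0)\{a} | ∅
Run σ = ⟨bb⟩ on P: start {p0}
  [1] b ⇒ {p1}
  [2] b ⇒ {p2}
  P completes σ.
Run σ = ⟨bb⟩ on Q: start {q0}
  [1] b ⇒ {q1}
  [2] b ⇒ no successor for Q

trace-distinct — witness ⟨bb⟩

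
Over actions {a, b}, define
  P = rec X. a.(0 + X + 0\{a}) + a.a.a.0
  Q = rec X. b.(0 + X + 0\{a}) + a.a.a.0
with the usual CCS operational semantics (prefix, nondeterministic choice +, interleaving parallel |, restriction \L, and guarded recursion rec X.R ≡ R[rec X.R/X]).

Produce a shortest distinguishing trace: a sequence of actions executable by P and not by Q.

aaaa

Reachable graph of P (5 states):
  u0 = rec X. a.(0 + X + 0\{a}) + a.a.a.0 ⊢ -a-> u1, -a-> u2
  u1 = 0 + (rec X. a.(0 + X + 0\{a}) + a.a.a.0) + 0\{a} ⊢ -a-> u1, -a-> u2
  u2 = a.a.0 ⊢ -a-> u3
  u3 = a.0 ⊢ -a-> u4
  u4 = 0 ⊢ stopped
Reachable graph of Q (5 states):
  v0 = rec X. b.(0 + X + 0\{a}) + a.a.a.0 ⊢ -a-> v1, -b-> v2
  v1 = a.a.0 ⊢ -a-> v3
  v2 = 0 + (rec X. b.(0 + X + 0\{a}) + a.a.a.0) + 0\{a} ⊢ -a-> v1, -b-> v2
  v3 = a.0 ⊢ -a-> v4
  v4 = 0 ⊢ stopped
Executing aaaa from P (initial set {u0}):
  after a @ step 1: {u1, u2}
  after a @ step 2: {u1, u2, u3}
  after a @ step 3: {u1, u2, u3, u4}
  after a @ step 4: {u1, u2, u3, u4}
  — P admits the full trace.
Executing aaaa from Q (initial set {v0}):
  after a @ step 1: {v1}
  after a @ step 2: {v3}
  after a @ step 3: {v4}
  after a @ step 4: ∅ (Q stuck)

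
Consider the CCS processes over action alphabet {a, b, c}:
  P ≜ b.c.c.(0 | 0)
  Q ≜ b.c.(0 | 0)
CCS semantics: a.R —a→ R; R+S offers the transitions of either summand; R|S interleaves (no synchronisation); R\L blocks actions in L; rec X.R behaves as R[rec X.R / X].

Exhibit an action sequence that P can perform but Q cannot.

bcc

LTS(P): 4 reachable states
  s0 = b.c.c.(0 | 0) ⊢ --b--▸ s1
  s1 = c.c.(0 | 0) ⊢ --c--▸ s2
  s2 = c.(0 | 0) ⊢ --c--▸ s3
  s3 = 0 | 0 ⊢ deadlocked
LTS(Q): 3 reachable states
  t0 = b.c.(0 | 0) ⊢ --b--▸ t1
  t1 = c.(0 | 0) ⊢ --c--▸ t2
  t2 = 0 | 0 ⊢ deadlocked
Executing bcc from P (initial set {s0}):
  [1] b ⇒ {s1}
  [2] c ⇒ {s2}
  [3] c ⇒ {s3}
  — P admits the full trace.
Executing bcc from Q (initial set {t0}):
  [1] b ⇒ {t1}
  [2] c ⇒ {t2}
  [3] c ⇒ ∅ (Q stuck)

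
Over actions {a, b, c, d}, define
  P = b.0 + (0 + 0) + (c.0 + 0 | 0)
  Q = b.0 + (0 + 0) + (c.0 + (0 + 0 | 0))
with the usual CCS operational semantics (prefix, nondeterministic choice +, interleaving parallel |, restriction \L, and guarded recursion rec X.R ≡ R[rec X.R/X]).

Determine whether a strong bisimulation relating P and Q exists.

YES

LTS(P): 2 reachable states
  p0 = b.0 + (0 + 0) + (c.0 + 0 | 0) | ··b··> p1, ··c··> p1
  p1 = 0 | ·
LTS(Q): 2 reachable states
  q0 = b.0 + (0 + 0) + (c.0 + (0 + 0 | 0)) | ··b··> q1, ··c··> q1
  q1 = 0 | ·
Partition-refinement fixed point:
  B0 = {p0, q0}
  B1 = {p1, q1}
p0 ∈ B0, q0 ∈ B0 → same block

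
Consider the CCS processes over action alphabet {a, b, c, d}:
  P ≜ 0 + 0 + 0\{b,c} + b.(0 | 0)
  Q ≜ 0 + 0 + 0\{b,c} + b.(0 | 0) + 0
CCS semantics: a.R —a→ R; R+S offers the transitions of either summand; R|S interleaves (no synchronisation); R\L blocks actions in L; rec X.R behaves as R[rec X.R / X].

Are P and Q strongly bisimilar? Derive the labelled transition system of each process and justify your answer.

P ~ Q

Reachable graph of P (2 states):
  m0 = 0 + 0 + 0\{b,c} + b.(0 | 0) | —b→ m1
  m1 = 0 | 0 | (no moves)
Reachable graph of Q (2 states):
  n0 = 0 + 0 + 0\{b,c} + b.(0 | 0) + 0 | —b→ n1
  n1 = 0 | 0 | (no moves)
Bisimilarity quotient blocks:
  B0 = {m0, n0}
  B1 = {m1, n1}
m0 ∈ B0, n0 ∈ B0 → same block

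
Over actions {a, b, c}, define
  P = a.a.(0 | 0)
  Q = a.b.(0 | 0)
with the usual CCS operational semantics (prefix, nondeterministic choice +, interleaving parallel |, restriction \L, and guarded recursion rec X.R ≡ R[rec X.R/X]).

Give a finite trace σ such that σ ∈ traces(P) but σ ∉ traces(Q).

Reachable graph of P (3 states):
  u0 = a.a.(0 | 0) | —a→ u1
  u1 = a.(0 | 0) | —a→ u2
  u2 = 0 | 0 | stopped
Reachable graph of Q (3 states):
  v0 = a.b.(0 | 0) | —a→ v1
  v1 = b.(0 | 0) | —b→ v2
  v2 = 0 | 0 | stopped
Run σ = ⟨aa⟩ on P: start {u0}
  [1] a ⇒ {u1}
  [2] a ⇒ {u2}
  ✓ P
Run σ = ⟨aa⟩ on Q: start {v0}
  [1] a ⇒ {v1}
  [2] a ⇒ no successor for Q

aa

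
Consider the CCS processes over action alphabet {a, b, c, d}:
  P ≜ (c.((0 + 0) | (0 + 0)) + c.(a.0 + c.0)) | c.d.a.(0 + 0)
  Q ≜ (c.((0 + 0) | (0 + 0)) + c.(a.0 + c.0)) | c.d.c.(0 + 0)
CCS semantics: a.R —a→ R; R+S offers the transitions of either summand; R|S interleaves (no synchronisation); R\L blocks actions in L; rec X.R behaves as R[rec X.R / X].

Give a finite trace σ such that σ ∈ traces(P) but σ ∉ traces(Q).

LTS(P): 16 reachable states
  p0 = (c.((0 + 0) | (0 + 0)) + c.(a.0 + c.0)) | c.d.a.(0 + 0) → --c--▸ p1, --c--▸ p2, --c--▸ p3
  p1 = (0 + 0) | (0 + 0) | c.d.a.(0 + 0) → --c--▸ p4
  p2 = (a.0 + c.0) | c.d.a.(0 + 0) → --a--▸ p5, --c--▸ p5, --c--▸ p6
  p3 = (c.((0 + 0) | (0 + 0)) + c.(a.0 + c.0)) | d.a.(0 + 0) → --c--▸ p4, --c--▸ p6, --d--▸ p7
  p4 = (0 + 0) | (0 + 0) | d.a.(0 + 0) → --d--▸ p8
  p5 = 0 | c.d.a.(0 + 0) → --c--▸ p9
  p6 = (a.0 + c.0) | d.a.(0 + 0) → --a--▸ p9, --c--▸ p9, --d--▸ p10
  p7 = (c.((0 + 0) | (0 + 0)) + c.(a.0 + c.0)) | a.(0 + 0) → --a--▸ p11, --c--▸ p10, --c--▸ p8
  p8 = (0 + 0) | (0 + 0) | a.(0 + 0) → --a--▸ p12
  p9 = 0 | d.a.(0 + 0) → --d--▸ p13
  p10 = (a.0 + c.0) | a.(0 + 0) → --a--▸ p13, --a--▸ p14, --c--▸ p13
  p11 = (c.((0 + 0) | (0 + 0)) + c.(a.0 + c.0)) | (0 + 0) → --c--▸ p12, --c--▸ p14
  p12 = (0 + 0) | (0 + 0) | (0 + 0) → (no moves)
  p13 = 0 | a.(0 + 0) → --a--▸ p15
  p14 = (a.0 + c.0) | (0 + 0) → --a--▸ p15, --c--▸ p15
  p15 = 0 | (0 + 0) → (no moves)
LTS(Q): 16 reachable states
  q0 = (c.((0 + 0) | (0 + 0)) + c.(a.0 + c.0)) | c.d.c.(0 + 0) → --c--▸ q1, --c--▸ q2, --c--▸ q3
  q1 = (0 + 0) | (0 + 0) | c.d.c.(0 + 0) → --c--▸ q4
  q2 = (a.0 + c.0) | c.d.c.(0 + 0) → --a--▸ q5, --c--▸ q5, --c--▸ q6
  q3 = (c.((0 + 0) | (0 + 0)) + c.(a.0 + c.0)) | d.c.(0 + 0) → --c--▸ q4, --c--▸ q6, --d--▸ q7
  q4 = (0 + 0) | (0 + 0) | d.c.(0 + 0) → --d--▸ q8
  q5 = 0 | c.d.c.(0 + 0) → --c--▸ q9
  q6 = (a.0 + c.0) | d.c.(0 + 0) → --a--▸ q9, --c--▸ q9, --d--▸ q10
  q7 = (c.((0 + 0) | (0 + 0)) + c.(a.0 + c.0)) | c.(0 + 0) → --c--▸ q10, --c--▸ q11, --c--▸ q8
  q8 = (0 + 0) | (0 + 0) | c.(0 + 0) → --c--▸ q12
  q9 = 0 | d.c.(0 + 0) → --d--▸ q13
  q10 = (a.0 + c.0) | c.(0 + 0) → --a--▸ q13, --c--▸ q13, --c--▸ q14
  q11 = (c.((0 + 0) | (0 + 0)) + c.(a.0 + c.0)) | (0 + 0) → --c--▸ q12, --c--▸ q14
  q12 = (0 + 0) | (0 + 0) | (0 + 0) → (no moves)
  q13 = 0 | c.(0 + 0) → --c--▸ q15
  q14 = (a.0 + c.0) | (0 + 0) → --a--▸ q15, --c--▸ q15
  q15 = 0 | (0 + 0) → (no moves)
Run σ = ⟨cda⟩ on P: start {p0}
  [1] c ⇒ {p1, p2, p3}
  [2] d ⇒ {p7}
  [3] a ⇒ {p11}
  ✓ P
Run σ = ⟨cda⟩ on Q: start {q0}
  [1] c ⇒ {q1, q2, q3}
  [2] d ⇒ {q7}
  [3] a ⇒ ∅ (Q stuck)

cda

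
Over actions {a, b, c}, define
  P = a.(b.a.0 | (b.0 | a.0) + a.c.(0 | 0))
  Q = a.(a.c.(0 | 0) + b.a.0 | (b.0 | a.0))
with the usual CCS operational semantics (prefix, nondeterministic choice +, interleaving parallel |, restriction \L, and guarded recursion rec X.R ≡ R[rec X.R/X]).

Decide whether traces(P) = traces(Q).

traces(P) = traces(Q)

P's transition system — 15 states:
  u0 = a.(b.a.0 | (b.0 | a.0) + a.c.(0 | 0)) | —a→ u1
  u1 = b.a.0 | (b.0 | a.0) + a.c.(0 | 0) | —a→ u2, —a→ u3, —b→ u4, —b→ u5
  u2 = b.a.0 | (b.0 | 0) | —b→ u6, —b→ u7
  u3 = c.(0 | 0) | —c→ u8
  u4 = a.0 | (b.0 | a.0) | —a→ u6, —a→ u9, —b→ u10
  u5 = b.a.0 | (0 | a.0) | —a→ u7, —b→ u10
  u6 = a.0 | (b.0 | 0) | —a→ u11, —b→ u12
  u7 = b.a.0 | (0 | 0) | —b→ u12
  u8 = 0 | 0 | ∅
  u9 = 0 | (b.0 | a.0) | —a→ u11, —b→ u13
  u10 = a.0 | (0 | a.0) | —a→ u12, —a→ u13
  u11 = 0 | (b.0 | 0) | —b→ u14
  u12 = a.0 | (0 | 0) | —a→ u14
  u13 = 0 | (0 | a.0) | —a→ u14
  u14 = 0 | (0 | 0) | ∅
Q's transition system — 15 states:
  v0 = a.(a.c.(0 | 0) + b.a.0 | (b.0 | a.0)) | —a→ v1
  v1 = a.c.(0 | 0) + b.a.0 | (b.0 | a.0) | —a→ v2, —a→ v3, —b→ v4, —b→ v5
  v2 = b.a.0 | (b.0 | 0) | —b→ v6, —b→ v7
  v3 = c.(0 | 0) | —c→ v8
  v4 = a.0 | (b.0 | a.0) | —a→ v6, —a→ v9, —b→ v10
  v5 = b.a.0 | (0 | a.0) | —a→ v7, —b→ v10
  v6 = a.0 | (b.0 | 0) | —a→ v11, —b→ v12
  v7 = b.a.0 | (0 | 0) | —b→ v12
  v8 = 0 | 0 | ∅
  v9 = 0 | (b.0 | a.0) | —a→ v11, —b→ v13
  v10 = a.0 | (0 | a.0) | —a→ v12, —a→ v13
  v11 = 0 | (b.0 | 0) | —b→ v14
  v12 = a.0 | (0 | 0) | —a→ v14
  v13 = 0 | (0 | a.0) | —a→ v14
  v14 = 0 | (0 | 0) | ∅
Partition-refinement fixed point:
  B0 = {u0, v0}
  B1 = {u1, v1}
  B2 = {u5, v5}
  B3 = {u10, v10}
  B4 = {u12, u13, v12, v13}
  B5 = {u14, u8, v14, v8}
  B6 = {u7, v7}
  B7 = {u3, v3}
  B8 = {u4, v4}
  B9 = {u6, u9, v6, v9}
  B10 = {u11, v11}
  B11 = {u2, v2}
u0 ∈ B0, v0 ∈ B0 → same block
Bisimilar ⇒ trace-equivalent.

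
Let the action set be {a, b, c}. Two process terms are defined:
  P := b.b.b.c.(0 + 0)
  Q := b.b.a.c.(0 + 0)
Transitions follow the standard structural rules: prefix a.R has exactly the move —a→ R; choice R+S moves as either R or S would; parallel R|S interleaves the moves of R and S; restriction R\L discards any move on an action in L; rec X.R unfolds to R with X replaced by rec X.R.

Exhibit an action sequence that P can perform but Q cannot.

bbb

Reachable graph of P (5 states):
  m0 = b.b.b.c.(0 + 0) has moves --b--▸ m1
  m1 = b.b.c.(0 + 0) has moves --b--▸ m2
  m2 = b.c.(0 + 0) has moves --b--▸ m3
  m3 = c.(0 + 0) has moves --c--▸ m4
  m4 = 0 + 0 has moves deadlocked
Reachable graph of Q (5 states):
  n0 = b.b.a.c.(0 + 0) has moves --b--▸ n1
  n1 = b.a.c.(0 + 0) has moves --b--▸ n2
  n2 = a.c.(0 + 0) has moves --a--▸ n3
  n3 = c.(0 + 0) has moves --c--▸ n4
  n4 = 0 + 0 has moves deadlocked
Trace ⟨bbb⟩ through P, begin at {m0}:
  step 1 (b): {m1}
  step 2 (b): {m2}
  step 3 (b): {m3}
  P completes σ.
Trace ⟨bbb⟩ through Q, begin at {n0}:
  step 1 (b): {n1}
  step 2 (b): {n2}
  step 3 (b): no successor for Q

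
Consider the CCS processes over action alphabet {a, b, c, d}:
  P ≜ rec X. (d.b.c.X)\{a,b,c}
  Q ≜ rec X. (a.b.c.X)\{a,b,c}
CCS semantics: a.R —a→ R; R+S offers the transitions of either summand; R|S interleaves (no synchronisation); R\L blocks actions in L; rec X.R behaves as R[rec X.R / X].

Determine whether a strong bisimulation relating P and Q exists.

P ≁ Q

Reachable graph of P (2 states):
  p0 = rec X. (d.b.c.X)\{a,b,c} ⊢ =d=> p1
  p1 = (b.c.(rec X. (d.b.c.X)\{a,b,c}))\{a,b,c} ⊢ (no moves)
Reachable graph of Q (1 states):
  q0 = rec X. (a.b.c.X)\{a,b,c} ⊢ (no moves)
Partition-refinement fixed point:
  B0 = {p0}
  B1 = {p1, q0}
p0 ∈ B0, q0 ∈ B1 → different blocks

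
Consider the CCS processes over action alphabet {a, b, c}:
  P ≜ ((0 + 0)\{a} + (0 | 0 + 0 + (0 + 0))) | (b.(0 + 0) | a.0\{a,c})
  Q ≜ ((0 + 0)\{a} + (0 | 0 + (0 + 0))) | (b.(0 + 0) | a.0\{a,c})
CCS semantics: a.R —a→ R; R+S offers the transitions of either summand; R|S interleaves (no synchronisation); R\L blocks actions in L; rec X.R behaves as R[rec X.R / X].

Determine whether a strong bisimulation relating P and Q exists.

LTS(P): 4 reachable states
  s0 = ((0 + 0)\{a} + (0 | 0 + 0 + (0 + 0))) | (b.(0 + 0) | a.0\{a,c}) :: --a--▸ s1, --b--▸ s2
  s1 = ((0 + 0)\{a} + (0 | 0 + 0 + (0 + 0))) | (b.(0 + 0) | 0\{a,c}) :: --b--▸ s3
  s2 = ((0 + 0)\{a} + (0 | 0 + 0 + (0 + 0))) | ((0 + 0) | a.0\{a,c}) :: --a--▸ s3
  s3 = ((0 + 0)\{a} + (0 | 0 + 0 + (0 + 0))) | ((0 + 0) | 0\{a,c}) :: deadlocked
LTS(Q): 4 reachable states
  t0 = ((0 + 0)\{a} + (0 | 0 + (0 + 0))) | (b.(0 + 0) | a.0\{a,c}) :: --a--▸ t1, --b--▸ t2
  t1 = ((0 + 0)\{a} + (0 | 0 + (0 + 0))) | (b.(0 + 0) | 0\{a,c}) :: --b--▸ t3
  t2 = ((0 + 0)\{a} + (0 | 0 + (0 + 0))) | ((0 + 0) | a.0\{a,c}) :: --a--▸ t3
  t3 = ((0 + 0)\{a} + (0 | 0 + (0 + 0))) | ((0 + 0) | 0\{a,c}) :: deadlocked
Coarsest stable partition (strong bisimilarity classes):
  B0 = {s0, t0}
  B1 = {s1, t1}
  B2 = {s3, t3}
  B3 = {s2, t2}
s0 ∈ B0, t0 ∈ B0 → same block

bisimilar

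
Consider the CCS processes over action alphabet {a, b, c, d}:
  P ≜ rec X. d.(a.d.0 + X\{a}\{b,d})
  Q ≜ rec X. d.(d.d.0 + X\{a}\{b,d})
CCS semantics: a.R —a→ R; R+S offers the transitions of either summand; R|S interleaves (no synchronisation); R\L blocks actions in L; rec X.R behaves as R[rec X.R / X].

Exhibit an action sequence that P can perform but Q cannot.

P's transition system — 4 states:
  s0 = rec X. d.(a.d.0 + X\{a}\{b,d}) | --d--▸ s1
  s1 = a.d.0 + (rec X. d.(a.d.0 + X\{a}\{b,d}))\{a}\{b,d} | --a--▸ s2
  s2 = d.0 | --d--▸ s3
  s3 = 0 | ∅
Q's transition system — 4 states:
  t0 = rec X. d.(d.d.0 + X\{a}\{b,d}) | --d--▸ t1
  t1 = d.d.0 + (rec X. d.(d.d.0 + X\{a}\{b,d}))\{a}\{b,d} | --d--▸ t2
  t2 = d.0 | --d--▸ t3
  t3 = 0 | ∅
Executing da from P (initial set {s0}):
  [1] d ⇒ {s1}
  [2] a ⇒ {s2}
  ✓ P
Executing da from Q (initial set {t0}):
  [1] d ⇒ {t1}
  [2] a ⇒ ∅  — Q cannot continue

da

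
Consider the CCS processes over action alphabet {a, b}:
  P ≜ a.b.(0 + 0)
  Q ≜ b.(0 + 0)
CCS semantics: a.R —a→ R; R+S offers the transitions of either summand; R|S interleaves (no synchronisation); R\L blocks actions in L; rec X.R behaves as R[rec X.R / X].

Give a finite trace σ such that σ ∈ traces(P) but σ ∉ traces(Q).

a

P's transition system — 3 states:
  m0 = a.b.(0 + 0) :: =a=> m1
  m1 = b.(0 + 0) :: =b=> m2
  m2 = 0 + 0 :: deadlocked
Q's transition system — 2 states:
  n0 = b.(0 + 0) :: =b=> n1
  n1 = 0 + 0 :: deadlocked
Trace ⟨a⟩ through P, begin at {m0}:
  [1] a ⇒ {m1}
  P completes σ.
Trace ⟨a⟩ through Q, begin at {n0}:
  [1] a ⇒ ∅ (Q stuck)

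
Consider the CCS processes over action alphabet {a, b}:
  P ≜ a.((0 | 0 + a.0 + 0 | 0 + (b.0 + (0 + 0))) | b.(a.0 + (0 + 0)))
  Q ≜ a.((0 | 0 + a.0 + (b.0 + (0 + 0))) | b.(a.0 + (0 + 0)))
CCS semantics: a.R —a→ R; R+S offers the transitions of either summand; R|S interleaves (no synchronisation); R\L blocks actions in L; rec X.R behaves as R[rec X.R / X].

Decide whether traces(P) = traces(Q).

YES

P's transition system — 7 states:
  u0 = a.((0 | 0 + a.0 + 0 | 0 + (b.0 + (0 + 0))) | b.(a.0 + (0 + 0))) → =a=> u1
  u1 = (0 | 0 + a.0 + 0 | 0 + (b.0 + (0 + 0))) | b.(a.0 + (0 + 0)) → =a=> u2, =b=> u2, =b=> u3
  u2 = 0 | b.(a.0 + (0 + 0)) → =b=> u4
  u3 = (0 | 0 + a.0 + 0 | 0 + (b.0 + (0 + 0))) | (a.0 + (0 + 0)) → =a=> u4, =a=> u5, =b=> u4
  u4 = 0 | (a.0 + (0 + 0)) → =a=> u6
  u5 = (0 | 0 + a.0 + 0 | 0 + (b.0 + (0 + 0))) | 0 → =a=> u6, =b=> u6
  u6 = 0 | 0 → ·
Q's transition system — 7 states:
  v0 = a.((0 | 0 + a.0 + (b.0 + (0 + 0))) | b.(a.0 + (0 + 0))) → =a=> v1
  v1 = (0 | 0 + a.0 + (b.0 + (0 + 0))) | b.(a.0 + (0 + 0)) → =a=> v2, =b=> v2, =b=> v3
  v2 = 0 | b.(a.0 + (0 + 0)) → =b=> v4
  v3 = (0 | 0 + a.0 + (b.0 + (0 + 0))) | (a.0 + (0 + 0)) → =a=> v4, =a=> v5, =b=> v4
  v4 = 0 | (a.0 + (0 + 0)) → =a=> v6
  v5 = (0 | 0 + a.0 + (b.0 + (0 + 0))) | 0 → =a=> v6, =b=> v6
  v6 = 0 | 0 → ·
Bisimilarity quotient blocks:
  B0 = {u0, v0}
  B1 = {u1, v1}
  B2 = {u2, v2}
  B3 = {u4, v4}
  B4 = {u6, v6}
  B5 = {u3, v3}
  B6 = {u5, v5}
u0 ∈ B0, v0 ∈ B0 → same block
Bisimilar ⇒ trace-equivalent.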